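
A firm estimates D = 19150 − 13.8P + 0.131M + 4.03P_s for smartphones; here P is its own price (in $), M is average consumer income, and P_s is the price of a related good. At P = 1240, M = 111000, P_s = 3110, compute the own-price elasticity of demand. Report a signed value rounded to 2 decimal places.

-0.59

At the given values, D = 19150 − 13.8(1240) + 0.131(111000) + 4.03(3110) = 29112.3.
∂D/∂P = −13.8.
E = (-13.8) × (1240/29112.3) = -0.5877…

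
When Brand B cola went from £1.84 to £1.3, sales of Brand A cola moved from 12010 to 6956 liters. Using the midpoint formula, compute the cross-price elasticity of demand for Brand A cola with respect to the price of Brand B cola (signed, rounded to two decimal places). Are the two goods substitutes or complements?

1.55; substitutes

%ΔQ_{Brand A cola} = (6956 − 12010)/avg = -5054/9483 = -0.532953…
%ΔP_{Brand B cola} = (1.3 − 1.84)/avg = -0.54/1.57 = -0.343949…
E_cross = (-5054/9483) / (-0.54/1.57) = 1.5495…
E_cross > 0 ⇒ the goods are substitutes.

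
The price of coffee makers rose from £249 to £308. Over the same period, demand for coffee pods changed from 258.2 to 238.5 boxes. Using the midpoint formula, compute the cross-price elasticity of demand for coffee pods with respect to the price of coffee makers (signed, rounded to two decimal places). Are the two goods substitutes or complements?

%ΔQ_{coffee pods} = (238.5 − 258.2)/avg = -19.7/248.35 = -0.079323…
%ΔP_{coffee makers} = (308 − 249)/avg = 59/278.5 = 0.211849…
E_cross = (-19.7/248.35) / (59/278.5) = -0.3744…
E_cross < 0 ⇒ the goods are complements.

-0.37; complements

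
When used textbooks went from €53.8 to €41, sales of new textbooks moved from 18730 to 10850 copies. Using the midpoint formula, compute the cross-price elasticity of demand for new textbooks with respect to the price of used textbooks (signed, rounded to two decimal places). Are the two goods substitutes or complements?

1.97; substitutes

%ΔQ_{new textbooks} = (10850 − 18730)/avg = -7880/14790 = -0.532792…
%ΔP_{used textbooks} = (41 − 53.8)/avg = -12.8/47.4 = -0.270042…
E_cross = (-7880/14790) / (-12.8/47.4) = 1.9729…
E_cross > 0 ⇒ the goods are substitutes.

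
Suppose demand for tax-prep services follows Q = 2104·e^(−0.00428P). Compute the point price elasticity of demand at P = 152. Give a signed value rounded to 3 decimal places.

dQ/dP = −0.00428·Q = -4.69845. At P = 152, Q = 1097.77.
Ed = (dQ/dP)·(P/Q) = (-4.69845) × (152/1097.77) = -0.65056

-0.651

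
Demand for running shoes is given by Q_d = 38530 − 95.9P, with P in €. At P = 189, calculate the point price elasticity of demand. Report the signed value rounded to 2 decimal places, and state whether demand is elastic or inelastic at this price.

-0.89; inelastic

dQ_d/dP = −95.9. At P = 189, Q_d = 38530 − 95.9(189) = 20404.9.
Ed = (dQ_d/dP)·(P/Q_d) = −95.9 × (189/20404.9) = -0.8882…
|Ed| = 0.89 < 1, so demand is inelastic.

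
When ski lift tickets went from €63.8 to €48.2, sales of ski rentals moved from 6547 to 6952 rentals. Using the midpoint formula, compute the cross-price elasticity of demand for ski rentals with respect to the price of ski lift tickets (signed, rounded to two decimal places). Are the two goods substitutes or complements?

%ΔQ_{ski rentals} = (6952 − 6547)/avg = 405/6749.5 = 0.060004…
%ΔP_{ski lift tickets} = (48.2 − 63.8)/avg = -15.6/56 = -0.278571…
E_cross = (405/6749.5) / (-15.6/56) = -0.2154…
E_cross < 0 ⇒ the goods are complements.

-0.22; complements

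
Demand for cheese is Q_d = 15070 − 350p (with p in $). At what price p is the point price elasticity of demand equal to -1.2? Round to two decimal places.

23.49

Ed = −350p/(15070 − 350p). Set this equal to -1.2:
350p = 1.2·(15070 − 350p) ⇒ 350p(1 + 1.2) = 1.2·15070
p = 1.2·15070 / (350·2.2) = 23.4857…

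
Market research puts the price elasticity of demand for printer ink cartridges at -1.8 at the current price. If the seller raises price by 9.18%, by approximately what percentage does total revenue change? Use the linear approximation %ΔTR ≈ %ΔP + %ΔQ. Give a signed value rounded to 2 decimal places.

%ΔQ ≈ Ed × %ΔP = (-1.8) × (+9.18%) = -16.5240%
%ΔTR ≈ %ΔP + %ΔQ = (+9.18%) + (-16.5240%) = -7.3440%

-7.34%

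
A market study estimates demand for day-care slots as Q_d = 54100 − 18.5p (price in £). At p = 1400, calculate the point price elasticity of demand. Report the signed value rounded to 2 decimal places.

-0.92

dQ_d/dp = −18.5. At p = 1400, Q_d = 54100 − 18.5(1400) = 28200.
Ed = (dQ_d/dp)·(p/Q_d) = −18.5 × (1400/28200) = -0.9184…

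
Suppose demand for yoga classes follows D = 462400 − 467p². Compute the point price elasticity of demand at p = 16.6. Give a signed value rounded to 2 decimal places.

dD/dp = −2·467·p = -15504.4. At p = 16.6, D = 333713.48.
Ed = (dD/dp)·(p/D) = (-15504.4) × (16.6/333713.48) = -0.7712…

-0.77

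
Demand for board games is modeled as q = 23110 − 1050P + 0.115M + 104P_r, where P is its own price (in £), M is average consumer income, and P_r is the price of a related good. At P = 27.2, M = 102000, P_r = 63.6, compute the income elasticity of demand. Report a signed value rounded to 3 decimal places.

0.910

At the given values, q = 23110 − 1050(27.2) + 0.115(102000) + 104(63.6) = 12894.4.
∂q/∂M = 0.115.
E = (0.115) × (102000/12894.4) = 0.90969…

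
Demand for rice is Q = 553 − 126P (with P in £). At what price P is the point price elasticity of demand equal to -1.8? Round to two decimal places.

Ed = −126P/(553 − 126P). Set this equal to -1.8:
126P = 1.8·(553 − 126P) ⇒ 126P(1 + 1.8) = 1.8·553
P = 1.8·553 / (126·2.8) = 2.8214…

2.82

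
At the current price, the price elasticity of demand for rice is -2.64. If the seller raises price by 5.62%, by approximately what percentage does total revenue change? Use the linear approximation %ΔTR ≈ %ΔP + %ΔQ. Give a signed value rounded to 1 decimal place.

%ΔQ ≈ Ed × %ΔP = (-2.64) × (+5.62%) = -14.8368%
%ΔTR ≈ %ΔP + %ΔQ = (+5.62%) + (-14.8368%) = -9.2168%

-9.2%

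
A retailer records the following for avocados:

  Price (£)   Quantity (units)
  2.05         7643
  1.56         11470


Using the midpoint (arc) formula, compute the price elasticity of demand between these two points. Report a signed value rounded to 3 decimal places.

-1.475

%ΔQ = (11470 − 7643) / [(7643 + 11470)/2] = 3827/9556.5 = 0.400460…
%ΔP = (1.56 − 2.05) / [(2.05 + 1.56)/2] = -0.49/1.805 = -0.271468…
Arc Ed = %ΔQ / %ΔP = (3827/9556.5) / (-0.49/1.805) = -1.47516…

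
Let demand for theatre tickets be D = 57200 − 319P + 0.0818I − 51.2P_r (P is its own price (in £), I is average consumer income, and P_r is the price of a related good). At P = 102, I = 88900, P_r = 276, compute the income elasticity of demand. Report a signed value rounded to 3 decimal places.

At the given values, D = 57200 − 319(102) + 0.0818(88900) − 51.2(276) = 17802.82.
∂D/∂I = 0.0818.
E = (0.0818) × (88900/17802.82) = 0.40847…

0.408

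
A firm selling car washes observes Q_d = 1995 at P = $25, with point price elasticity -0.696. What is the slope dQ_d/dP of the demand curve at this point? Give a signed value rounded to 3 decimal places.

-55.541

Ed = (dQ_d/dP)·(P/Q_d) ⇒ dQ_d/dP = Ed·Q_d/P = (-0.696)·1995/25 = -55.5408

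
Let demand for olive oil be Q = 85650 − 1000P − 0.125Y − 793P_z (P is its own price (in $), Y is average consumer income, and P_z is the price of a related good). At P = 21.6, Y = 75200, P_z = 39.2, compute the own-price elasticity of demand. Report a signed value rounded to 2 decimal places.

At the given values, Q = 85650 − 1000(21.6) − 0.125(75200) − 793(39.2) = 23564.4.
∂Q/∂P = −1000.
E = (-1000) × (21.6/23564.4) = -0.9166…

-0.92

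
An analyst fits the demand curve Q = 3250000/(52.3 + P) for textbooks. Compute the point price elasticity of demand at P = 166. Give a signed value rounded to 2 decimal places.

-0.76

dQ/dP = −3250000/(52.3 + P)² = -68.1987. At P = 166, Q = 14887.8.
Ed = (dQ/dP)·(P/Q) = (-68.1987) × (166/14887.8) = -0.7604…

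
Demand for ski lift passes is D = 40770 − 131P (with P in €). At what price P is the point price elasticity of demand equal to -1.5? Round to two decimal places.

186.73

Ed = −131P/(40770 − 131P). Set this equal to -1.5:
131P = 1.5·(40770 − 131P) ⇒ 131P(1 + 1.5) = 1.5·40770
P = 1.5·40770 / (131·2.5) = 186.7328…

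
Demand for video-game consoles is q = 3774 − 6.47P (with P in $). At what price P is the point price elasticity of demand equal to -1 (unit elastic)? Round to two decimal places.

Ed = −6.47P/(3774 − 6.47P). Set this equal to -1:
6.47P = 1·(3774 − 6.47P) ⇒ 6.47P(1 + 1) = 1·3774
P = 1·3774 / (6.47·2) = 291.6537…

291.65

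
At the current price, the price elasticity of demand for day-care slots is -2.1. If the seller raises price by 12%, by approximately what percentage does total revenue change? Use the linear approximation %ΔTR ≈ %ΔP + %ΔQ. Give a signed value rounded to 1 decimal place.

-13.2%

%ΔQ ≈ Ed × %ΔP = (-2.1) × (+12%) = -25.2000%
%ΔTR ≈ %ΔP + %ΔQ = (+12%) + (-25.2000%) = -13.2000%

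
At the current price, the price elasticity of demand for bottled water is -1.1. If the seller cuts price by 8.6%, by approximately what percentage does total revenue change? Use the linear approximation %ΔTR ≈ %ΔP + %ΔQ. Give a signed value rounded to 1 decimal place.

+0.9%

%ΔQ ≈ Ed × %ΔP = (-1.1) × (-8.6%) = +9.4600%
%ΔTR ≈ %ΔP + %ΔQ = (-8.6%) + (+9.4600%) = +0.8600%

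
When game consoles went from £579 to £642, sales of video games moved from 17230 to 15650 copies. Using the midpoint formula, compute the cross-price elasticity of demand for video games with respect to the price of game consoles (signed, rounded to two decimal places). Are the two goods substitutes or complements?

%ΔQ_{video games} = (15650 − 17230)/avg = -1580/16440 = -0.096107…
%ΔP_{game consoles} = (642 − 579)/avg = 63/610.5 = 0.103194…
E_cross = (-1580/16440) / (63/610.5) = -0.9313…
E_cross < 0 ⇒ the goods are complements.

-0.93; complements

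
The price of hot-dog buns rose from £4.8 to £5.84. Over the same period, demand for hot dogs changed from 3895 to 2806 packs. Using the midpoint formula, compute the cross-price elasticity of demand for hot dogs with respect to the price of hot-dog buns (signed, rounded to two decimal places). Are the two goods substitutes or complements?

%ΔQ_{hot dogs} = (2806 − 3895)/avg = -1089/3350.5 = -0.325026…
%ΔP_{hot-dog buns} = (5.84 − 4.8)/avg = 1.04/5.32 = 0.195488…
E_cross = (-1089/3350.5) / (1.04/5.32) = -1.6626…
E_cross < 0 ⇒ the goods are complements.

-1.66; complements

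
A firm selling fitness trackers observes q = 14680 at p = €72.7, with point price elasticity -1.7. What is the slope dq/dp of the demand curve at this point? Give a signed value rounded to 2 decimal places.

-343.27

Ed = (dq/dp)·(p/q) ⇒ dq/dp = Ed·q/p = (-1.7)·14680/72.7 = -343.2737…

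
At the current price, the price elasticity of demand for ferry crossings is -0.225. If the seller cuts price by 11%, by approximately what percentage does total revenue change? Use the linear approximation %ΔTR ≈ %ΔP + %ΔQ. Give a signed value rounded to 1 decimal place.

%ΔQ ≈ Ed × %ΔP = (-0.225) × (-11%) = +2.4750%
%ΔTR ≈ %ΔP + %ΔQ = (-11%) + (+2.4750%) = -8.5250%

-8.5%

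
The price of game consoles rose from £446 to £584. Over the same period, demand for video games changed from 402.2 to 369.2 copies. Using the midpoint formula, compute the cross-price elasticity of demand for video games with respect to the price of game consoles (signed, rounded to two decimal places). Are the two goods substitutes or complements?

-0.32; complements

%ΔQ_{video games} = (369.2 − 402.2)/avg = -33/385.7 = -0.085558…
%ΔP_{game consoles} = (584 − 446)/avg = 138/515 = 0.267961…
E_cross = (-33/385.7) / (138/515) = -0.3192…
E_cross < 0 ⇒ the goods are complements.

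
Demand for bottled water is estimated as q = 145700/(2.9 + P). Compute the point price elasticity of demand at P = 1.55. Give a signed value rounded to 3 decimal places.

-0.348

dq/dP = −145700/(2.9 + P)² = -7357.66. At P = 1.55, q = 32741.6.
Ed = (dq/dP)·(P/q) = (-7357.66) × (1.55/32741.6) = -0.34831…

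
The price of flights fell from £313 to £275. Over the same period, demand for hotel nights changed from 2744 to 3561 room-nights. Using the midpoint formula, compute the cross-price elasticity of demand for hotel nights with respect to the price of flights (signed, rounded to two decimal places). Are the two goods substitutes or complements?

-2.01; complements

%ΔQ_{hotel nights} = (3561 − 2744)/avg = 817/3152.5 = 0.259159…
%ΔP_{flights} = (275 − 313)/avg = -38/294 = -0.129251…
E_cross = (817/3152.5) / (-38/294) = -2.0050…
E_cross < 0 ⇒ the goods are complements.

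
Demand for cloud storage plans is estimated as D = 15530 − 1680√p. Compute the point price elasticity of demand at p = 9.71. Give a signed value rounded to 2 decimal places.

dD/dp = −1680/(2√p) = -269.569. At p = 9.71, D = 10295.
Ed = (dD/dp)·(p/D) = (-269.569) × (9.71/10295) = -0.2542…

-0.25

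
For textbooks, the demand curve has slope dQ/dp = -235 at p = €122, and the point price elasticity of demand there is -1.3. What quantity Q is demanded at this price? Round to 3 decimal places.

Ed = (dQ/dp)·(p/Q) ⇒ Q = (dQ/dp)·p/Ed = (-235)·122/(-1.3) = 22053.84615…

22053.846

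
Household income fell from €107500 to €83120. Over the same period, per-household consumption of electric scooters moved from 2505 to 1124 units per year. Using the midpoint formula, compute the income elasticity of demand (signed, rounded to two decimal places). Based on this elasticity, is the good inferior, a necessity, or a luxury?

2.98; luxury

%ΔQ = (1124 − 2505)/[( 2505 + 1124)/2] = -1381/1814.5 = -0.761091…
%ΔIncome = (83120 − 107500)/[( 107500 + 83120)/2] = -24380/95310 = -0.255796…
E_income = (-1381/1814.5) / (-24380/95310) = 2.9753…
E_income > 1 ⇒ normal good, luxury.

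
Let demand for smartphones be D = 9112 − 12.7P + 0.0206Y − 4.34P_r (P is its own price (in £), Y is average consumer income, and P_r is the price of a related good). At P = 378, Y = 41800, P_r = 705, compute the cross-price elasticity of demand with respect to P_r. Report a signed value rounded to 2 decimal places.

-1.45

At the given values, D = 9112 − 12.7(378) + 0.0206(41800) − 4.34(705) = 2112.78.
∂D/∂P_r = -4.34.
E = (-4.34) × (705/2112.78) = -1.4481…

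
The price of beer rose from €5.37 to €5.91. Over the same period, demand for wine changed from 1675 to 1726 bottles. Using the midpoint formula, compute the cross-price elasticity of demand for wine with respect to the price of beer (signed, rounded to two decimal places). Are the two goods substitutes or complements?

0.31; substitutes

%ΔQ_{wine} = (1726 − 1675)/avg = 51/1700.5 = 0.029991…
%ΔP_{beer} = (5.91 − 5.37)/avg = 0.54/5.64 = 0.095744…
E_cross = (51/1700.5) / (0.54/5.64) = 0.3132…
E_cross > 0 ⇒ the goods are substitutes.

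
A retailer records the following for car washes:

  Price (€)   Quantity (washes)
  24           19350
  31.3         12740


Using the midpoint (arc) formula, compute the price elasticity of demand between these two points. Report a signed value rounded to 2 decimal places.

-1.56

%ΔQ = (12740 − 19350) / [(19350 + 12740)/2] = -6610/16045 = -0.411966…
%ΔP = (31.3 − 24) / [(24 + 31.3)/2] = 7.3/27.65 = 0.264014…
Arc Ed = %ΔQ / %ΔP = (-6610/16045) / (7.3/27.65) = -1.5603…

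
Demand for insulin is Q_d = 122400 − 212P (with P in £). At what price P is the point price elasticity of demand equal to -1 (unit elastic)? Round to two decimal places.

288.68

Ed = −212P/(122400 − 212P). Set this equal to -1:
212P = 1·(122400 − 212P) ⇒ 212P(1 + 1) = 1·122400
P = 1·122400 / (212·2) = 288.6792…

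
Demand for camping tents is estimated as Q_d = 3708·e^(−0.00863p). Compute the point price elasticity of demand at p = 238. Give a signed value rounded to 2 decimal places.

dQ_d/dp = −0.00863·Q_d = -4.10332. At p = 238, Q_d = 475.472.
Ed = (dQ_d/dp)·(p/Q_d) = (-4.10332) × (238/475.472) = -2.0539…

-2.05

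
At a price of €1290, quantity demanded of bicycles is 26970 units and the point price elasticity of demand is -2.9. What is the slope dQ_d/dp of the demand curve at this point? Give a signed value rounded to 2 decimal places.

Ed = (dQ_d/dp)·(p/Q_d) ⇒ dQ_d/dp = Ed·Q_d/p = (-2.9)·26970/1290 = -60.6302…

-60.63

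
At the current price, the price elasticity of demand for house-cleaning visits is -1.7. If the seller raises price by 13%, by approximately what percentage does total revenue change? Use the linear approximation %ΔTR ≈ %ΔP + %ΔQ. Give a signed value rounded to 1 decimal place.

%ΔQ ≈ Ed × %ΔP = (-1.7) × (+13%) = -22.1000%
%ΔTR ≈ %ΔP + %ΔQ = (+13%) + (-22.1000%) = -9.1000%

-9.1%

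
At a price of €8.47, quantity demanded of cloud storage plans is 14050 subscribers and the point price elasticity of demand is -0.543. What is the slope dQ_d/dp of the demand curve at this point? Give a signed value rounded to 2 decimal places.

-900.73

Ed = (dQ_d/dp)·(p/Q_d) ⇒ dQ_d/dp = Ed·Q_d/p = (-0.543)·14050/8.47 = -900.7260…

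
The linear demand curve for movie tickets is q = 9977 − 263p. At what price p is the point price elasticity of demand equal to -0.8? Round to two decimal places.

16.86

Ed = −263p/(9977 − 263p). Set this equal to -0.8:
263p = 0.8·(9977 − 263p) ⇒ 263p(1 + 0.8) = 0.8·9977
p = 0.8·9977 / (263·1.8) = 16.8601…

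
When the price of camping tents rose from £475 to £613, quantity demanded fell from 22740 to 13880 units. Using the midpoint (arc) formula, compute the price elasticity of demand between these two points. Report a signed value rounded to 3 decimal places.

-1.908

%ΔQ = (13880 − 22740) / [(22740 + 13880)/2] = -8860/18310 = -0.483888…
%ΔP = (613 − 475) / [(475 + 613)/2] = 138/544 = 0.253676…
Arc Ed = %ΔQ / %ΔP = (-8860/18310) / (138/544) = -1.90750…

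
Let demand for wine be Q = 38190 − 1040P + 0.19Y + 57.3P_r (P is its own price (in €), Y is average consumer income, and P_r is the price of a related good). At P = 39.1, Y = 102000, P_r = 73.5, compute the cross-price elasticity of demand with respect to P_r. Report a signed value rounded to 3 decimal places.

At the given values, Q = 38190 − 1040(39.1) + 0.19(102000) + 57.3(73.5) = 21117.55.
∂Q/∂P_r = 57.3.
E = (57.3) × (73.5/21117.55) = 0.19943…

0.199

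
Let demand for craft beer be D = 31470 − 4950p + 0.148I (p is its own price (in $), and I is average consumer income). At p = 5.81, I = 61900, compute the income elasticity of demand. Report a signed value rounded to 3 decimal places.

At the given values, D = 31470 − 4950(5.81) + 0.148(61900) = 11871.7.
∂D/∂I = 0.148.
E = (0.148) × (61900/11871.7) = 0.77168…

0.772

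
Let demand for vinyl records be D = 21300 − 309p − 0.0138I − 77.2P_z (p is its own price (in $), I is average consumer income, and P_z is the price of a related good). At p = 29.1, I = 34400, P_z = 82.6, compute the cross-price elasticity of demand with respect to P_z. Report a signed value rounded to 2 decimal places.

-1.17

At the given values, D = 21300 − 309(29.1) − 0.0138(34400) − 77.2(82.6) = 5456.66.
∂D/∂P_z = -77.2.
E = (-77.2) × (82.6/5456.66) = -1.1686…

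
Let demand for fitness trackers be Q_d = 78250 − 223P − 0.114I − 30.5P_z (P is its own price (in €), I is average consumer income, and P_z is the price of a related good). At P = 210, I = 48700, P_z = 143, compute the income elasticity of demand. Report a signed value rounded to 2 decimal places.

At the given values, Q_d = 78250 − 223(210) − 0.114(48700) − 30.5(143) = 21506.7.
∂Q_d/∂I = -0.114.
E = (-0.114) × (48700/21506.7) = -0.2581…

-0.26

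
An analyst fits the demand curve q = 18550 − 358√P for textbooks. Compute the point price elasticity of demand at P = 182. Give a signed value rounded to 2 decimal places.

-0.18

dq/dP = −358/(2√P) = -13.2684. At P = 182, q = 13720.3.
Ed = (dq/dP)·(P/q) = (-13.2684) × (182/13720.3) = -0.1760…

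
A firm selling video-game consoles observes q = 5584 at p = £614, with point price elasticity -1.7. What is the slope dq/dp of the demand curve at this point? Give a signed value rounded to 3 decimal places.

-15.461

Ed = (dq/dp)·(p/q) ⇒ dq/dp = Ed·q/p = (-1.7)·5584/614 = -15.46058…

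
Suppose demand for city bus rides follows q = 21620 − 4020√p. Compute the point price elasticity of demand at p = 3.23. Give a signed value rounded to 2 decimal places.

dq/dp = −4020/(2√p) = -1118.39. At p = 3.23, q = 14395.2.
Ed = (dq/dp)·(p/q) = (-1118.39) × (3.23/14395.2) = -0.2509…

-0.25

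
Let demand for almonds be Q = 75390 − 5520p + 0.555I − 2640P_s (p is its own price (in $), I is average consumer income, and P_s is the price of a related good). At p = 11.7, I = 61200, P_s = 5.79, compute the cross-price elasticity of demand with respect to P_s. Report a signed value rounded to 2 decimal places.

At the given values, Q = 75390 − 5520(11.7) + 0.555(61200) − 2640(5.79) = 29486.4.
∂Q/∂P_s = -2640.
E = (-2640) × (5.79/29486.4) = -0.5183…

-0.52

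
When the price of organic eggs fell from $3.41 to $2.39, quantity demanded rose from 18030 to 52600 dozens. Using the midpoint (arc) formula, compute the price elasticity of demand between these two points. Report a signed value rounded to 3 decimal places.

%ΔQ = (52600 − 18030) / [(18030 + 52600)/2] = 34570/35315 = 0.978904…
%ΔP = (2.39 − 3.41) / [(3.41 + 2.39)/2] = -1.02/2.9 = -0.351724…
Arc Ed = %ΔQ / %ΔP = (34570/35315) / (-1.02/2.9) = -2.78315…

-2.783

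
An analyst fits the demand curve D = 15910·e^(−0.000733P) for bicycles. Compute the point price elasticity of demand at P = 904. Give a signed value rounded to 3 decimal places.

-0.663

dD/dP = −0.000733·D = -6.01169. At P = 904, D = 8201.49.
Ed = (dD/dP)·(P/D) = (-6.01169) × (904/8201.49) = -0.66263…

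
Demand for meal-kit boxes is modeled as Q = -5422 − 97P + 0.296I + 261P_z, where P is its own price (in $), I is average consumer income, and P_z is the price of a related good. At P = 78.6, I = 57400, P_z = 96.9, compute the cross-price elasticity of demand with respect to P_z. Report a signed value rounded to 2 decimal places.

0.87

At the given values, Q = -5422 − 97(78.6) + 0.296(57400) + 261(96.9) = 29235.1.
∂Q/∂P_z = 261.
E = (261) × (96.9/29235.1) = 0.8650…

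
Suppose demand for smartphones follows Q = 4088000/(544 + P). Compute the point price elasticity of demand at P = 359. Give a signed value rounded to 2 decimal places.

dQ/dP = −4088000/(544 + P)² = -5.01343. At P = 359, Q = 4527.13.
Ed = (dQ/dP)·(P/Q) = (-5.01343) × (359/4527.13) = -0.3975…

-0.40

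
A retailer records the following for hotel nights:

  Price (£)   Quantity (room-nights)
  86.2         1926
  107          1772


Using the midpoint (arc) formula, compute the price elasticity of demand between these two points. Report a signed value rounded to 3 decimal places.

%ΔQ = (1772 − 1926) / [(1926 + 1772)/2] = -154/1849 = -0.083288…
%ΔP = (107 − 86.2) / [(86.2 + 107)/2] = 20.8/96.6 = 0.215320…
Arc Ed = %ΔQ / %ΔP = (-154/1849) / (20.8/96.6) = -0.38680…

-0.387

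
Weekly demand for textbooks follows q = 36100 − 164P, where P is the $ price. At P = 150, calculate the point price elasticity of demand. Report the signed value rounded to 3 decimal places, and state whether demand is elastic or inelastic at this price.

dq/dP = −164. At P = 150, q = 36100 − 164(150) = 11500.
Ed = (dq/dP)·(P/q) = −164 × (150/11500) = -2.13913…
|Ed| = 2.139 > 1, so demand is elastic.

-2.139; elastic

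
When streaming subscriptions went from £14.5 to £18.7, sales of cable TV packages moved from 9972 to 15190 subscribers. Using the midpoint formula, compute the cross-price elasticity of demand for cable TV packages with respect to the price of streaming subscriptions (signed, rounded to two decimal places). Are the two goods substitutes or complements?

%ΔQ_{cable TV packages} = (15190 − 9972)/avg = 5218/12581 = 0.414752…
%ΔP_{streaming subscriptions} = (18.7 − 14.5)/avg = 4.2/16.6 = 0.253012…
E_cross = (5218/12581) / (4.2/16.6) = 1.6392…
E_cross > 0 ⇒ the goods are substitutes.

1.64; substitutes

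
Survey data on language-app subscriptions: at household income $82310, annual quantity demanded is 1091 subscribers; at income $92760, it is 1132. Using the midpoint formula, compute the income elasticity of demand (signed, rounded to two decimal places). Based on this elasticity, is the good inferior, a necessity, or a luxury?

0.31; necessity

%ΔQ = (1132 − 1091)/[( 1091 + 1132)/2] = 41/1111.5 = 0.036887…
%ΔIncome = (92760 − 82310)/[( 82310 + 92760)/2] = 10450/87535 = 0.119380…
E_income = (41/1111.5) / (10450/87535) = 0.3089…
0 < E_income < 1 ⇒ normal good, necessity.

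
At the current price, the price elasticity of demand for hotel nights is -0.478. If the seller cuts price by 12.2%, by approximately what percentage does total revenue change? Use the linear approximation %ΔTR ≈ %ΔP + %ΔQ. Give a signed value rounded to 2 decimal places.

-6.37%

%ΔQ ≈ Ed × %ΔP = (-0.478) × (-12.2%) = +5.8316%
%ΔTR ≈ %ΔP + %ΔQ = (-12.2%) + (+5.8316%) = -6.3684%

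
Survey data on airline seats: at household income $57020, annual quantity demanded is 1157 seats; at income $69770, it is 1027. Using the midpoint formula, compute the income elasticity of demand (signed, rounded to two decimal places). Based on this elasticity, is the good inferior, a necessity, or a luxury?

-0.59; inferior

%ΔQ = (1027 − 1157)/[( 1157 + 1027)/2] = -130/1092 = -0.119047…
%ΔIncome = (69770 − 57020)/[( 57020 + 69770)/2] = 12750/63395 = 0.201119…
E_income = (-130/1092) / (12750/63395) = -0.5919…
E_income < 0 ⇒ inferior good.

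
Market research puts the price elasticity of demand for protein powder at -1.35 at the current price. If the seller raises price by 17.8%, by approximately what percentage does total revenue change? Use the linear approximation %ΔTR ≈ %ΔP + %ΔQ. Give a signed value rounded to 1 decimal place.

-6.2%

%ΔQ ≈ Ed × %ΔP = (-1.35) × (+17.8%) = -24.0300%
%ΔTR ≈ %ΔP + %ΔQ = (+17.8%) + (-24.0300%) = -6.2300%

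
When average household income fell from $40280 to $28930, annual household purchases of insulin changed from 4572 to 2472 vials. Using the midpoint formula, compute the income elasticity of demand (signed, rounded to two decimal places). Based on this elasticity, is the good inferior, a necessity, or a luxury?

%ΔQ = (2472 − 4572)/[( 4572 + 2472)/2] = -2100/3522 = -0.596252…
%ΔIncome = (28930 − 40280)/[( 40280 + 28930)/2] = -11350/34605 = -0.327987…
E_income = (-2100/3522) / (-11350/34605) = 1.8179…
E_income > 1 ⇒ normal good, luxury.

1.82; luxury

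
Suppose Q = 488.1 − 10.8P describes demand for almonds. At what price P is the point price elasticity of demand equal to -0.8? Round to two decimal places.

20.09

Ed = −10.8P/(488.1 − 10.8P). Set this equal to -0.8:
10.8P = 0.8·(488.1 − 10.8P) ⇒ 10.8P(1 + 0.8) = 0.8·488.1
P = 0.8·488.1 / (10.8·1.8) = 20.0864…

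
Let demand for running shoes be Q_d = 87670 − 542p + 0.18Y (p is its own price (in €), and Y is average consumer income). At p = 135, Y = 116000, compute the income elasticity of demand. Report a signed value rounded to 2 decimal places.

At the given values, Q_d = 87670 − 542(135) + 0.18(116000) = 35380.
∂Q_d/∂Y = 0.18.
E = (0.18) × (116000/35380) = 0.5901…

0.59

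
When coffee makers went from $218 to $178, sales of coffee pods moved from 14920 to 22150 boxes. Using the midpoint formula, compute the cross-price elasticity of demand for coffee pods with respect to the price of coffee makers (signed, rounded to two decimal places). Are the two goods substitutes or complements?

%ΔQ_{coffee pods} = (22150 − 14920)/avg = 7230/18535 = 0.390072…
%ΔP_{coffee makers} = (178 − 218)/avg = -40/198 = -0.202020…
E_cross = (7230/18535) / (-40/198) = -1.9308…
E_cross < 0 ⇒ the goods are complements.

-1.93; complements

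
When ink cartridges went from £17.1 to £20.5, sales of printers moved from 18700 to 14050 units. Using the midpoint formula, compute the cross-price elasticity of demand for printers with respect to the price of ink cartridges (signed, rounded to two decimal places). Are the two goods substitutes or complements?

%ΔQ_{printers} = (14050 − 18700)/avg = -4650/16375 = -0.283969…
%ΔP_{ink cartridges} = (20.5 − 17.1)/avg = 3.4/18.8 = 0.180851…
E_cross = (-4650/16375) / (3.4/18.8) = -1.5701…
E_cross < 0 ⇒ the goods are complements.

-1.57; complements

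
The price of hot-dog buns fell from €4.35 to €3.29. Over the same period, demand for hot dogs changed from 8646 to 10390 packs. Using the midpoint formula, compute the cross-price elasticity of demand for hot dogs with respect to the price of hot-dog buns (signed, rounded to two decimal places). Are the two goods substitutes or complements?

%ΔQ_{hot dogs} = (10390 − 8646)/avg = 1744/9518 = 0.183231…
%ΔP_{hot-dog buns} = (3.29 − 4.35)/avg = -1.06/3.82 = -0.277486…
E_cross = (1744/9518) / (-1.06/3.82) = -0.6603…
E_cross < 0 ⇒ the goods are complements.

-0.66; complements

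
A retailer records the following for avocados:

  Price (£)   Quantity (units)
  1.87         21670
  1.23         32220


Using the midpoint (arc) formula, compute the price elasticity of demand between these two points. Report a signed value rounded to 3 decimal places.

-0.948

%ΔQ = (32220 − 21670) / [(21670 + 32220)/2] = 10550/26945 = 0.391538…
%ΔP = (1.23 − 1.87) / [(1.87 + 1.23)/2] = -0.64/1.55 = -0.412903…
Arc Ed = %ΔQ / %ΔP = (10550/26945) / (-0.64/1.55) = -0.94825…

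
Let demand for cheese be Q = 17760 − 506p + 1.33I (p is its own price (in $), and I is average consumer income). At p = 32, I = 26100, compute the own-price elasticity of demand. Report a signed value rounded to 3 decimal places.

At the given values, Q = 17760 − 506(32) + 1.33(26100) = 36281.
∂Q/∂p = −506.
E = (-506) × (32/36281) = -0.44629…

-0.446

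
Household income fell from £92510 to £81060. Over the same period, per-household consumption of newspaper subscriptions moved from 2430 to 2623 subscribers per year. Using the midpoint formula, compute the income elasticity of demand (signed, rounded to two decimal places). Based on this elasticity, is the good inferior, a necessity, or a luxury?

-0.58; inferior

%ΔQ = (2623 − 2430)/[( 2430 + 2623)/2] = 193/2526.5 = 0.076390…
%ΔIncome = (81060 − 92510)/[( 92510 + 81060)/2] = -11450/86785 = -0.131935…
E_income = (193/2526.5) / (-11450/86785) = -0.5789…
E_income < 0 ⇒ inferior good.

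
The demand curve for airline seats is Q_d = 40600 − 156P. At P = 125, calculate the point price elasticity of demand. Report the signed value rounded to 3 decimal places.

dQ_d/dP = −156. At P = 125, Q_d = 40600 − 156(125) = 21100.
Ed = (dQ_d/dP)·(P/Q_d) = −156 × (125/21100) = -0.92417…

-0.924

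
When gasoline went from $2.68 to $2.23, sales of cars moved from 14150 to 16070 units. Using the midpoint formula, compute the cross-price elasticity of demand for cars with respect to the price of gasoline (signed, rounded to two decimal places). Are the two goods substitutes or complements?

%ΔQ_{cars} = (16070 − 14150)/avg = 1920/15110 = 0.127068…
%ΔP_{gasoline} = (2.23 − 2.68)/avg = -0.45/2.455 = -0.183299…
E_cross = (1920/15110) / (-0.45/2.455) = -0.6932…
E_cross < 0 ⇒ the goods are complements.

-0.69; complements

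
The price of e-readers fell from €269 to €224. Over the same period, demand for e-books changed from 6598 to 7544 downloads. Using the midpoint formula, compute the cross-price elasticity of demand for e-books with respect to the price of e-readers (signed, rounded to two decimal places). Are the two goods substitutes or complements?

-0.73; complements

%ΔQ_{e-books} = (7544 − 6598)/avg = 946/7071 = 0.133785…
%ΔP_{e-readers} = (224 − 269)/avg = -45/246.5 = -0.182555…
E_cross = (946/7071) / (-45/246.5) = -0.7328…
E_cross < 0 ⇒ the goods are complements.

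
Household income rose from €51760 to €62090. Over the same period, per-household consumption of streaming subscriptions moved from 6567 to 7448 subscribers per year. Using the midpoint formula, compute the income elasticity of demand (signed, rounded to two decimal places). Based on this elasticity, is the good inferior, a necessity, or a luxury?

%ΔQ = (7448 − 6567)/[( 6567 + 7448)/2] = 881/7007.5 = 0.125722…
%ΔIncome = (62090 − 51760)/[( 51760 + 62090)/2] = 10330/56925 = 0.181466…
E_income = (881/7007.5) / (10330/56925) = 0.6928…
0 < E_income < 1 ⇒ normal good, necessity.

0.69; necessity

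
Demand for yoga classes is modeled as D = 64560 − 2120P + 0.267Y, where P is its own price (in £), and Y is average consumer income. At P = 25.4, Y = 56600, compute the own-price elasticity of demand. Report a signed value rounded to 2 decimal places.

At the given values, D = 64560 − 2120(25.4) + 0.267(56600) = 25824.2.
∂D/∂P = −2120.
E = (-2120) × (25.4/25824.2) = -2.0851…

-2.09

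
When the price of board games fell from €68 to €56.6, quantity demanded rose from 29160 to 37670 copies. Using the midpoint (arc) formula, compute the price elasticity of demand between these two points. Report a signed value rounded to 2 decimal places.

%ΔQ = (37670 − 29160) / [(29160 + 37670)/2] = 8510/33415 = 0.254676…
%ΔP = (56.6 − 68) / [(68 + 56.6)/2] = -11.4/62.3 = -0.182985…
Arc Ed = %ΔQ / %ΔP = (8510/33415) / (-11.4/62.3) = -1.3917…

-1.39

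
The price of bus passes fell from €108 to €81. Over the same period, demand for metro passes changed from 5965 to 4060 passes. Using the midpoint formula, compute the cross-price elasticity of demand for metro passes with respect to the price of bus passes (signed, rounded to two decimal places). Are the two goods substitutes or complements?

%ΔQ_{metro passes} = (4060 − 5965)/avg = -1905/5012.5 = -0.380049…
%ΔP_{bus passes} = (81 − 108)/avg = -27/94.5 = -0.285714…
E_cross = (-1905/5012.5) / (-27/94.5) = 1.3301…
E_cross > 0 ⇒ the goods are substitutes.

1.33; substitutes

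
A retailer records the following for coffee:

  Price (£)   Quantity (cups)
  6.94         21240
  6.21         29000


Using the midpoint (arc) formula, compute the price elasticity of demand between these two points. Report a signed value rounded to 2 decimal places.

%ΔQ = (29000 − 21240) / [(21240 + 29000)/2] = 7760/25120 = 0.308917…
%ΔP = (6.21 − 6.94) / [(6.94 + 6.21)/2] = -0.73/6.575 = -0.111026…
Arc Ed = %ΔQ / %ΔP = (7760/25120) / (-0.73/6.575) = -2.7823…

-2.78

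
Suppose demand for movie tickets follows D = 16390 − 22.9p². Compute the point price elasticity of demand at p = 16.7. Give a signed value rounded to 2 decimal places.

dD/dp = −2·22.9·p = -764.86. At p = 16.7, D = 10003.419.
Ed = (dD/dp)·(p/D) = (-764.86) × (16.7/10003.419) = -1.2768…

-1.28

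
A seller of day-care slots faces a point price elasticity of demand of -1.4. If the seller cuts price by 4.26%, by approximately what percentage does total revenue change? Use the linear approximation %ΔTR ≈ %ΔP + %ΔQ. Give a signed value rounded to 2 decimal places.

+1.70%

%ΔQ ≈ Ed × %ΔP = (-1.4) × (-4.26%) = +5.9640%
%ΔTR ≈ %ΔP + %ΔQ = (-4.26%) + (+5.9640%) = +1.7040%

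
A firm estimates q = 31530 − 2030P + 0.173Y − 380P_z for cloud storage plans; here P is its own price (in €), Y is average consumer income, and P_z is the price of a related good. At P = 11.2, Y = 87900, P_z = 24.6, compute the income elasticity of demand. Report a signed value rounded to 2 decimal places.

1.04

At the given values, q = 31530 − 2030(11.2) + 0.173(87900) − 380(24.6) = 14652.7.
∂q/∂Y = 0.173.
E = (0.173) × (87900/14652.7) = 1.0378…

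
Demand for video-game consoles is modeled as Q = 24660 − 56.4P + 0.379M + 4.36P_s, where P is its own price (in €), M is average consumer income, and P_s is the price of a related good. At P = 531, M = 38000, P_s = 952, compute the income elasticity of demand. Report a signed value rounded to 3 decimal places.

At the given values, Q = 24660 − 56.4(531) + 0.379(38000) + 4.36(952) = 13264.32.
∂Q/∂M = 0.379.
E = (0.379) × (38000/13264.32) = 1.08576…

1.086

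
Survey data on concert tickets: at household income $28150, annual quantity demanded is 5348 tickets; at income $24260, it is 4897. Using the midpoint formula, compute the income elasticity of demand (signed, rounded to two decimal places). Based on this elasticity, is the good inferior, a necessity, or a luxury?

0.59; necessity

%ΔQ = (4897 − 5348)/[( 5348 + 4897)/2] = -451/5122.5 = -0.088042…
%ΔIncome = (24260 − 28150)/[( 28150 + 24260)/2] = -3890/26205 = -0.148444…
E_income = (-451/5122.5) / (-3890/26205) = 0.5931…
0 < E_income < 1 ⇒ normal good, necessity.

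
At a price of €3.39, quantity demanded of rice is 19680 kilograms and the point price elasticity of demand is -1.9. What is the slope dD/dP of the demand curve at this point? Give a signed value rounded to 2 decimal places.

Ed = (dD/dP)·(P/D) ⇒ dD/dP = Ed·D/P = (-1.9)·19680/3.39 = -11030.0884…

-11030.09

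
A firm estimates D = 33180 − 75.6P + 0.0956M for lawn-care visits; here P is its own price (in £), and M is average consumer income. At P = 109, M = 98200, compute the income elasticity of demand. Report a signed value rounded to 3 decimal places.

0.273

At the given values, D = 33180 − 75.6(109) + 0.0956(98200) = 34327.52.
∂D/∂M = 0.0956.
E = (0.0956) × (98200/34327.52) = 0.27348…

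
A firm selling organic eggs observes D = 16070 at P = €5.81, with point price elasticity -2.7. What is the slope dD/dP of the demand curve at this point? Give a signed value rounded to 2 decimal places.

-7467.99

Ed = (dD/dP)·(P/D) ⇒ dD/dP = Ed·D/P = (-2.7)·16070/5.81 = -7467.9862…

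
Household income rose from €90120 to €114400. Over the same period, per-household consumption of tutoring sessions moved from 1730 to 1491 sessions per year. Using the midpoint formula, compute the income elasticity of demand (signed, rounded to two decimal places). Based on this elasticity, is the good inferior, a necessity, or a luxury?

%ΔQ = (1491 − 1730)/[( 1730 + 1491)/2] = -239/1610.5 = -0.148401…
%ΔIncome = (114400 − 90120)/[( 90120 + 114400)/2] = 24280/102260 = 0.237433…
E_income = (-239/1610.5) / (24280/102260) = -0.6250…
E_income < 0 ⇒ inferior good.

-0.63; inferior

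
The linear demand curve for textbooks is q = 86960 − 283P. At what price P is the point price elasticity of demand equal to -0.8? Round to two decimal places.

Ed = −283P/(86960 − 283P). Set this equal to -0.8:
283P = 0.8·(86960 − 283P) ⇒ 283P(1 + 0.8) = 0.8·86960
P = 0.8·86960 / (283·1.8) = 136.5685…

136.57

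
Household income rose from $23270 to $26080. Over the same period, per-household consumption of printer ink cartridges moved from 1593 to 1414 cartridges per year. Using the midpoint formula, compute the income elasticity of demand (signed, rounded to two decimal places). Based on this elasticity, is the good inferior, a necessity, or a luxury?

-1.05; inferior

%ΔQ = (1414 − 1593)/[( 1593 + 1414)/2] = -179/1503.5 = -0.119055…
%ΔIncome = (26080 − 23270)/[( 23270 + 26080)/2] = 2810/24675 = 0.113880…
E_income = (-179/1503.5) / (2810/24675) = -1.0454…
E_income < 0 ⇒ inferior good.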